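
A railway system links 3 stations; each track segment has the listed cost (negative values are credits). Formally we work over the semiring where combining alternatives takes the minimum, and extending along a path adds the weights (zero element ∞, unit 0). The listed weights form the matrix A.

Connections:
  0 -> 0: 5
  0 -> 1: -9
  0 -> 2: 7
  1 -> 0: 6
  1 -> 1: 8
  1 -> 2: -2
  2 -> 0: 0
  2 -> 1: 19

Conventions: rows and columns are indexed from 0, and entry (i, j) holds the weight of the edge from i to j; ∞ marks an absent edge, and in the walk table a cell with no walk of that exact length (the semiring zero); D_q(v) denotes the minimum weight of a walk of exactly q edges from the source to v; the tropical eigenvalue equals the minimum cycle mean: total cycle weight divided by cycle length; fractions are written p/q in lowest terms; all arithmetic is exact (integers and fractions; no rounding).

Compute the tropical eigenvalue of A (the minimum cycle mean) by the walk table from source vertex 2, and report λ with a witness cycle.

q=0: [∞, ∞, 0]
q=1: [0, 19, ∞]
q=2: [5, -9, 7]
q=3: [-3, -4, -11]
Optimal cycle mean attained by: cycle 0->1->2->0, total (-9) + (-2) + 0, length 3.
Answer: λ = -11/3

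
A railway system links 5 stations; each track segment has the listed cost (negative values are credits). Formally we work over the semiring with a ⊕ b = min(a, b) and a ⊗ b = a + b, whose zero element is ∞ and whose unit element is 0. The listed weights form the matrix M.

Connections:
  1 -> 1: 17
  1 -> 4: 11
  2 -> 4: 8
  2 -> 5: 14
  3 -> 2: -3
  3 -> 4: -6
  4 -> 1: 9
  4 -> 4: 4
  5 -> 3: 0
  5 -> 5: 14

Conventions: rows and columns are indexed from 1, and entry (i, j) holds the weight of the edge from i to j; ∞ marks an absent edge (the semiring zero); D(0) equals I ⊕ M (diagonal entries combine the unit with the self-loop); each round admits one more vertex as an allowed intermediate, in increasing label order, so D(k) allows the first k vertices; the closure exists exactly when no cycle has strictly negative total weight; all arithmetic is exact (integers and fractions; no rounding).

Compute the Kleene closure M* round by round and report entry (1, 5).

D(0):
  [0, ∞, ∞, 11, ∞]
  [∞, 0, ∞, 8, 14]
  [∞, -3, 0, -6, ∞]
  [9, ∞, ∞, 0, ∞]
  [∞, ∞, 0, ∞, 0]
D(1):
  [0, ∞, ∞, 11, ∞]
  [∞, 0, ∞, 8, 14]
  [∞, -3, 0, -6, ∞]
  [9, ∞, ∞, 0, ∞]
  [∞, ∞, 0, ∞, 0]
D(2):
  [0, ∞, ∞, 11, ∞]
  [∞, 0, ∞, 8, 14]
  [∞, -3, 0, -6, 11]
  [9, ∞, ∞, 0, ∞]
  [∞, ∞, 0, ∞, 0]
D(3):
  [0, ∞, ∞, 11, ∞]
  [∞, 0, ∞, 8, 14]
  [∞, -3, 0, -6, 11]
  [9, ∞, ∞, 0, ∞]
  [∞, -3, 0, -6, 0]
D(4):
  [0, ∞, ∞, 11, ∞]
  [17, 0, ∞, 8, 14]
  [3, -3, 0, -6, 11]
  [9, ∞, ∞, 0, ∞]
  [3, -3, 0, -6, 0]
D(5):
  [0, ∞, ∞, 11, ∞]
  [17, 0, 14, 8, 14]
  [3, -3, 0, -6, 11]
  [9, ∞, ∞, 0, ∞]
  [3, -3, 0, -6, 0]
Answer: M*[1][5] = ∞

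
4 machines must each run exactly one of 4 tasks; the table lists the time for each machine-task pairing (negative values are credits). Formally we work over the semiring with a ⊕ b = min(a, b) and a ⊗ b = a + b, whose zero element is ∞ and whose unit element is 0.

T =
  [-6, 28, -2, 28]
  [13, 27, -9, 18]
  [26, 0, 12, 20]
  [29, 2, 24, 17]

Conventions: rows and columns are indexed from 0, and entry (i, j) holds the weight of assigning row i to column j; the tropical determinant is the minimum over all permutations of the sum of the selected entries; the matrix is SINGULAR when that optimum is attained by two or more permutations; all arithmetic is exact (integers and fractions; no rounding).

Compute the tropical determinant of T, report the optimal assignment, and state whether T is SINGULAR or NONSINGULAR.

σ = (0, 1, 2, 3): (-6) + 27 + 12 + 17 = 50
σ = (0, 1, 3, 2): (-6) + 27 + 20 + 24 = 65
σ = (0, 2, 1, 3): (-6) + (-9) + 0 + 17 = 2
σ = (0, 2, 3, 1): (-6) + (-9) + 20 + 2 = 7
σ = (0, 3, 1, 2): (-6) + 18 + 0 + 24 = 36
σ = (0, 3, 2, 1): (-6) + 18 + 12 + 2 = 26
σ = (1, 0, 2, 3): 28 + 13 + 12 + 17 = 70
σ = (1, 0, 3, 2): 28 + 13 + 20 + 24 = 85
σ = (1, 2, 0, 3): 28 + (-9) + 26 + 17 = 62
σ = (1, 2, 3, 0): 28 + (-9) + 20 + 29 = 68
σ = (1, 3, 0, 2): 28 + 18 + 26 + 24 = 96
σ = (1, 3, 2, 0): 28 + 18 + 12 + 29 = 87
σ = (2, 0, 1, 3): (-2) + 13 + 0 + 17 = 28
σ = (2, 0, 3, 1): (-2) + 13 + 20 + 2 = 33
σ = (2, 1, 0, 3): (-2) + 27 + 26 + 17 = 68
σ = (2, 1, 3, 0): (-2) + 27 + 20 + 29 = 74
σ = (2, 3, 0, 1): (-2) + 18 + 26 + 2 = 44
σ = (2, 3, 1, 0): (-2) + 18 + 0 + 29 = 45
σ = (3, 0, 1, 2): 28 + 13 + 0 + 24 = 65
σ = (3, 0, 2, 1): 28 + 13 + 12 + 2 = 55
σ = (3, 1, 0, 2): 28 + 27 + 26 + 24 = 105
σ = (3, 1, 2, 0): 28 + 27 + 12 + 29 = 96
σ = (3, 2, 0, 1): 28 + (-9) + 26 + 2 = 47
σ = (3, 2, 1, 0): 28 + (-9) + 0 + 29 = 48
Optimal value attained by: σ = (0, 2, 1, 3).
Answer: det⊕(T) = 2; verdict: NONSINGULAR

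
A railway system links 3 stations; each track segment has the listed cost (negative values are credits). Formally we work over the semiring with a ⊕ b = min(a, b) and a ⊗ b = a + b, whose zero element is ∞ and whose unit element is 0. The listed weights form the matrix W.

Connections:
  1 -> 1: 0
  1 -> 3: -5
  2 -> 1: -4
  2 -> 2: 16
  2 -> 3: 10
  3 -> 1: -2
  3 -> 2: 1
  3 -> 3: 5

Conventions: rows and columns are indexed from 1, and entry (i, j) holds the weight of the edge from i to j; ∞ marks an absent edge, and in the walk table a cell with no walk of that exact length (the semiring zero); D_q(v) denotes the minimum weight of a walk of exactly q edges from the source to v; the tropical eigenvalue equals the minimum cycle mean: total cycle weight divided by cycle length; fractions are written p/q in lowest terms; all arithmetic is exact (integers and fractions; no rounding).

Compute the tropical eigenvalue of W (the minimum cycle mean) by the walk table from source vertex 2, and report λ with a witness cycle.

q=0: [∞, 0, ∞]
q=1: [-4, 16, 10]
q=2: [-4, 11, -9]
q=3: [-11, -8, -9]
Optimal cycle mean attained by: cycle 1->3->1, total (-5) + (-2), length 2.
Answer: λ = -7/2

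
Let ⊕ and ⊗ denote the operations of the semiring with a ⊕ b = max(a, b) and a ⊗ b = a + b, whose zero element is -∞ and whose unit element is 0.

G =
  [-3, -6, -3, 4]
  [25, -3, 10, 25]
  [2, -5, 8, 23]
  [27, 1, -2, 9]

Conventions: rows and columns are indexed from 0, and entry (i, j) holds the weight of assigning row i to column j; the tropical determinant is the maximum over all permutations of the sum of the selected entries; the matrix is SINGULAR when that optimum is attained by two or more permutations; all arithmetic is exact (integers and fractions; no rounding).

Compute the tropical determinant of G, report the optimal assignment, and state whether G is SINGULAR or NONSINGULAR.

σ = (0, 1, 2, 3): (-3) + (-3) + 8 + 9 = 11
σ = (0, 1, 3, 2): (-3) + (-3) + 23 + (-2) = 15
σ = (0, 2, 1, 3): (-3) + 10 + (-5) + 9 = 11
σ = (0, 2, 3, 1): (-3) + 10 + 23 + 1 = 31
σ = (0, 3, 1, 2): (-3) + 25 + (-5) + (-2) = 15
σ = (0, 3, 2, 1): (-3) + 25 + 8 + 1 = 31
σ = (1, 0, 2, 3): (-6) + 25 + 8 + 9 = 36
σ = (1, 0, 3, 2): (-6) + 25 + 23 + (-2) = 40
σ = (1, 2, 0, 3): (-6) + 10 + 2 + 9 = 15
σ = (1, 2, 3, 0): (-6) + 10 + 23 + 27 = 54
σ = (1, 3, 0, 2): (-6) + 25 + 2 + (-2) = 19
σ = (1, 3, 2, 0): (-6) + 25 + 8 + 27 = 54
σ = (2, 0, 1, 3): (-3) + 25 + (-5) + 9 = 26
σ = (2, 0, 3, 1): (-3) + 25 + 23 + 1 = 46
σ = (2, 1, 0, 3): (-3) + (-3) + 2 + 9 = 5
σ = (2, 1, 3, 0): (-3) + (-3) + 23 + 27 = 44
σ = (2, 3, 0, 1): (-3) + 25 + 2 + 1 = 25
σ = (2, 3, 1, 0): (-3) + 25 + (-5) + 27 = 44
σ = (3, 0, 1, 2): 4 + 25 + (-5) + (-2) = 22
σ = (3, 0, 2, 1): 4 + 25 + 8 + 1 = 38
σ = (3, 1, 0, 2): 4 + (-3) + 2 + (-2) = 1
σ = (3, 1, 2, 0): 4 + (-3) + 8 + 27 = 36
σ = (3, 2, 0, 1): 4 + 10 + 2 + 1 = 17
σ = (3, 2, 1, 0): 4 + 10 + (-5) + 27 = 36
Optimal value attained by: σ = (1, 2, 3, 0).
Answer: det⊕(G) = 54; verdict: SINGULAR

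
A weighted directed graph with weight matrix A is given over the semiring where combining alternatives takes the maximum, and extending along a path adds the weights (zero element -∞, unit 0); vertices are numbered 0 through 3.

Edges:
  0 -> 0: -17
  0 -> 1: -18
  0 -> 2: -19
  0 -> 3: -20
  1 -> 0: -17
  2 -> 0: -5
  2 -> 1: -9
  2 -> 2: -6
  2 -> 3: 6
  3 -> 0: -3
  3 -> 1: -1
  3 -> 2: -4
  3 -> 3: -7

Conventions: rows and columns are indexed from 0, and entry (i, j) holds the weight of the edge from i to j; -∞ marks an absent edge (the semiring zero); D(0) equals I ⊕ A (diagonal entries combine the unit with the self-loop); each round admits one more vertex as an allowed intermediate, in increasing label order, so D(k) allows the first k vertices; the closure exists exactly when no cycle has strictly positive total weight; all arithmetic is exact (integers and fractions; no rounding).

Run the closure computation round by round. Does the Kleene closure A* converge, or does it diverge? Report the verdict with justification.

D(0):
  [0, -18, -19, -20]
  [-17, 0, -∞, -∞]
  [-5, -9, 0, 6]
  [-3, -1, -4, 0]
D(1):
  [0, -18, -19, -20]
  [-17, 0, -36, -37]
  [-5, -9, 0, 6]
  [-3, -1, -4, 0]
D(2):
  [0, -18, -19, -20]
  [-17, 0, -36, -37]
  [-5, -9, 0, 6]
  [-3, -1, -4, 0]
Detection: at round 3, diagonal entry (3, 3) turns strictly positive.
Key observation: the cycle 3->2->3 has total weight (-4) + 6, which is strictly positive.
Answer: DIVERGES — positive cycle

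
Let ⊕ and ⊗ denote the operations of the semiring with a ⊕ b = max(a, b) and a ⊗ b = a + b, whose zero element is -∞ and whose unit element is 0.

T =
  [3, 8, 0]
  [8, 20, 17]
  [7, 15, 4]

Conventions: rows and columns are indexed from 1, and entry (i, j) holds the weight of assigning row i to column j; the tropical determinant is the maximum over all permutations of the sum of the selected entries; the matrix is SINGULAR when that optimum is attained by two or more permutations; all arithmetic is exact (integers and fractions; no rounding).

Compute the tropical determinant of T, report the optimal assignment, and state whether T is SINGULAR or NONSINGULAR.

σ = (1, 2, 3): 3 + 20 + 4 = 27
σ = (1, 3, 2): 3 + 17 + 15 = 35
σ = (2, 1, 3): 8 + 8 + 4 = 20
σ = (2, 3, 1): 8 + 17 + 7 = 32
σ = (3, 1, 2): 0 + 8 + 15 = 23
σ = (3, 2, 1): 0 + 20 + 7 = 27
Optimal value attained by: σ = (1, 3, 2).
Answer: det⊕(T) = 35; verdict: NONSINGULAR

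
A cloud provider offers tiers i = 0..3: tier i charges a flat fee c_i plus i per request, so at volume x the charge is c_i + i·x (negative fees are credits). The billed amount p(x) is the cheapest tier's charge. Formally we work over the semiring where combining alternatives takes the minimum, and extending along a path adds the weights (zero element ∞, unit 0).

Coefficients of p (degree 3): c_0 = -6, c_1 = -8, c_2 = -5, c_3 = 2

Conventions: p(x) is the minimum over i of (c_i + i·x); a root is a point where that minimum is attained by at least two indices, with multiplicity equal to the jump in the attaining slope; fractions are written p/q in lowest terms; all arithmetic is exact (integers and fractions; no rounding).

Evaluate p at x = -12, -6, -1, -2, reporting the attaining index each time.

p(-12) = min(-6+0·(-12)=-6, -8+1·(-12)=-20, -5+2·(-12)=-29, 2+3·(-12)=-34) = -34 (attained by i=3)
p(-6) = min(-6+0·(-6)=-6, -8+1·(-6)=-14, -5+2·(-6)=-17, 2+3·(-6)=-16) = -17 (attained by i=2)
p(-1) = min(-6+0·(-1)=-6, -8+1·(-1)=-9, -5+2·(-1)=-7, 2+3·(-1)=-1) = -9 (attained by i=1)
p(-2) = min(-6+0·(-2)=-6, -8+1·(-2)=-10, -5+2·(-2)=-9, 2+3·(-2)=-4) = -10 (attained by i=1)
Answer: p(-12) = -34; p(-6) = -17; p(-1) = -9; p(-2) = -10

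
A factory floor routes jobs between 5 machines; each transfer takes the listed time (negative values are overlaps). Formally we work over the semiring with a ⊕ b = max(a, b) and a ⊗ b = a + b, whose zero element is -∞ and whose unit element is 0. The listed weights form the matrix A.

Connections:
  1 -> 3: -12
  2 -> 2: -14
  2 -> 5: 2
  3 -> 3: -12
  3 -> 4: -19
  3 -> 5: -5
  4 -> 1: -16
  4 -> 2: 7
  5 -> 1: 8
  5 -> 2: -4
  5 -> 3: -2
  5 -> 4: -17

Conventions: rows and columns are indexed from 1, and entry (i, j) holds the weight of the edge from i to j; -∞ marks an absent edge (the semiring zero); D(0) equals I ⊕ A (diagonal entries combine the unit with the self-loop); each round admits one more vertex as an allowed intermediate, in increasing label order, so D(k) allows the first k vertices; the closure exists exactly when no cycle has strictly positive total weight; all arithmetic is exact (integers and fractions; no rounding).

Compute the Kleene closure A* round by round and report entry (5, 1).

D(0):
  [0, -∞, -12, -∞, -∞]
  [-∞, 0, -∞, -∞, 2]
  [-∞, -∞, 0, -19, -5]
  [-16, 7, -∞, 0, -∞]
  [8, -4, -2, -17, 0]
D(1):
  [0, -∞, -12, -∞, -∞]
  [-∞, 0, -∞, -∞, 2]
  [-∞, -∞, 0, -19, -5]
  [-16, 7, -28, 0, -∞]
  [8, -4, -2, -17, 0]
D(2):
  [0, -∞, -12, -∞, -∞]
  [-∞, 0, -∞, -∞, 2]
  [-∞, -∞, 0, -19, -5]
  [-16, 7, -28, 0, 9]
  [8, -4, -2, -17, 0]
D(3):
  [0, -∞, -12, -31, -17]
  [-∞, 0, -∞, -∞, 2]
  [-∞, -∞, 0, -19, -5]
  [-16, 7, -28, 0, 9]
  [8, -4, -2, -17, 0]
D(4):
  [0, -24, -12, -31, -17]
  [-∞, 0, -∞, -∞, 2]
  [-35, -12, 0, -19, -5]
  [-16, 7, -28, 0, 9]
  [8, -4, -2, -17, 0]
D(5):
  [0, -21, -12, -31, -17]
  [10, 0, 0, -15, 2]
  [3, -9, 0, -19, -5]
  [17, 7, 7, 0, 9]
  [8, -4, -2, -17, 0]
Answer: A*[5][1] = 8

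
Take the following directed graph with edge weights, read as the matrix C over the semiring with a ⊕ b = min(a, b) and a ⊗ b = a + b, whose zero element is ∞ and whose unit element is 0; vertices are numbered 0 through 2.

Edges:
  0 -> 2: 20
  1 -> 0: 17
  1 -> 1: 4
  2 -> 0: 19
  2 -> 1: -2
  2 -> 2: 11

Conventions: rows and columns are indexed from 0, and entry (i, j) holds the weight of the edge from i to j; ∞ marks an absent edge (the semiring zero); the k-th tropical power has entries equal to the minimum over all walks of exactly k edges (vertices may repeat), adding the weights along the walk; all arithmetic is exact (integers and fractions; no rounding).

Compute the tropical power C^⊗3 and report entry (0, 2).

C^⊗2:
  [39, 18, 31]
  [21, 8, 37]
  [15, 2, 22]
C^⊗3:
  [35, 22, 42]
  [25, 12, 41]
  [19, 6, 33]
Key observation: the optimum is the walk 0->2->2->2, with weight 20 + 11 + 11 = 42.
Optimal value attained by: walk 0->2->2->2.
Answer: (C^⊗3)[0][2] = 42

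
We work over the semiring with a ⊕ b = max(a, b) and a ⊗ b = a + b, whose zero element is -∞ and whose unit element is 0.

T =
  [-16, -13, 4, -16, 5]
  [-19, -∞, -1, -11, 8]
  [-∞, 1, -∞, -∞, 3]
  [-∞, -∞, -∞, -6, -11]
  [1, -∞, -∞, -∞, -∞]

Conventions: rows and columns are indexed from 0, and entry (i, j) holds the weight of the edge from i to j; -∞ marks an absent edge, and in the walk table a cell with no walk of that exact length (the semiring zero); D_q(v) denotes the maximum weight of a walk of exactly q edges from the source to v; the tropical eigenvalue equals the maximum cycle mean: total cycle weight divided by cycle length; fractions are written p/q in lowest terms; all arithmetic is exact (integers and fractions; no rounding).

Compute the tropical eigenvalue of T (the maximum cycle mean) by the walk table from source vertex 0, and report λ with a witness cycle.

q=0: [0, -∞, -∞, -∞, -∞]
q=1: [-16, -13, 4, -16, 5]
q=2: [6, 5, -12, -22, 7]
q=3: [8, -7, 10, -6, 13]
q=4: [14, 11, 12, -8, 13]
q=5: [14, 13, 18, 0, 19]
Optimal cycle mean attained by: cycle 0->2->1->4->0, total 4 + 1 + 8 + 1, length 4.
Answer: λ = 7/2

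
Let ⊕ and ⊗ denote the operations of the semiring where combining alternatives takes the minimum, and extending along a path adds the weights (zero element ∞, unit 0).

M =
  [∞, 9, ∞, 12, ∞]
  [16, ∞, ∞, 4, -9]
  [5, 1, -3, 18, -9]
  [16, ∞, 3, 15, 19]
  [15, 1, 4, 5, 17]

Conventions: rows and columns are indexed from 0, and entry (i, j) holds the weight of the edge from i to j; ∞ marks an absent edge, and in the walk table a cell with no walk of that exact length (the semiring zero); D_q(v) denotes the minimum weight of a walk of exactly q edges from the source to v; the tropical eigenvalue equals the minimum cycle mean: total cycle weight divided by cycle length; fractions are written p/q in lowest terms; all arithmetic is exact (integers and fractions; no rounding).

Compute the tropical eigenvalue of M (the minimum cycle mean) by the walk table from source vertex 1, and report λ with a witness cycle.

q=0: [∞, 0, ∞, ∞, ∞]
q=1: [16, ∞, ∞, 4, -9]
q=2: [6, -8, -5, -4, 8]
q=3: [0, -4, -8, -4, -17]
q=4: [-3, -16, -13, -12, -17]
q=5: [-8, -16, -16, -12, -25]
Optimal cycle mean attained by: cycle 1->4->1, total (-9) + 1, length 2.
Answer: λ = -4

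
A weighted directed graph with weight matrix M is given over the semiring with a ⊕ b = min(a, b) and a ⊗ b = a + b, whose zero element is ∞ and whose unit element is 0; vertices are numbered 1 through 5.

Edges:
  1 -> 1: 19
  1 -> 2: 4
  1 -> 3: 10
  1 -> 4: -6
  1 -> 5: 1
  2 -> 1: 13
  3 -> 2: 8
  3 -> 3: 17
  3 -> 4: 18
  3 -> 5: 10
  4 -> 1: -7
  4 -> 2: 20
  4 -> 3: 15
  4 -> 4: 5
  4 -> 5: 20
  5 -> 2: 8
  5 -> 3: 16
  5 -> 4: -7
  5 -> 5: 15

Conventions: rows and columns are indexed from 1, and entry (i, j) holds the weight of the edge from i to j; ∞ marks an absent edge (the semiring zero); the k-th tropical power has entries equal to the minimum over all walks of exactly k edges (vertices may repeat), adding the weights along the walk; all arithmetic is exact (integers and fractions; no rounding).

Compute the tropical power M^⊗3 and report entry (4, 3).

M^⊗2:
  [-13, 9, 9, -6, 14]
  [32, 17, 23, 7, 14]
  [11, 18, 26, 3, 25]
  [-2, -3, 3, -13, -6]
  [-14, 13, 8, -2, 13]
M^⊗3:
  [-13, -9, -3, -19, -12]
  [0, 22, 22, 7, 27]
  [-4, 15, 18, 5, 12]
  [-20, 2, 2, -13, -1]
  [-9, -10, -4, -20, -13]
Key observation: the optimum is the walk 4->1->4->3, with weight (-7) + (-6) + 15 = 2.
Optimal value attained by: walk 4->1->4->3.
Answer: (M^⊗3)[4][3] = 2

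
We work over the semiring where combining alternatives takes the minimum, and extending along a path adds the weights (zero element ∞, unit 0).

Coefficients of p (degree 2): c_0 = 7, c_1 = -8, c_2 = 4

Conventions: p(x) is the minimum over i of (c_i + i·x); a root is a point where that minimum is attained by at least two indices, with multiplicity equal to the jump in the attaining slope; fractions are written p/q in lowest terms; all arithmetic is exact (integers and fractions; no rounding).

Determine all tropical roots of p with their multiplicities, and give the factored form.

hull edge (i=0, c=7) to (i=1, c=-8): slope -15, span 1
hull edge (i=1, c=-8) to (i=2, c=4): slope 12, span 1
Factored form: p(x) = 4 ⊗ (x ⊕ (-12)) ⊗ (x ⊕ 15)
Answer: roots = -12 (mult 1), 15 (mult 1)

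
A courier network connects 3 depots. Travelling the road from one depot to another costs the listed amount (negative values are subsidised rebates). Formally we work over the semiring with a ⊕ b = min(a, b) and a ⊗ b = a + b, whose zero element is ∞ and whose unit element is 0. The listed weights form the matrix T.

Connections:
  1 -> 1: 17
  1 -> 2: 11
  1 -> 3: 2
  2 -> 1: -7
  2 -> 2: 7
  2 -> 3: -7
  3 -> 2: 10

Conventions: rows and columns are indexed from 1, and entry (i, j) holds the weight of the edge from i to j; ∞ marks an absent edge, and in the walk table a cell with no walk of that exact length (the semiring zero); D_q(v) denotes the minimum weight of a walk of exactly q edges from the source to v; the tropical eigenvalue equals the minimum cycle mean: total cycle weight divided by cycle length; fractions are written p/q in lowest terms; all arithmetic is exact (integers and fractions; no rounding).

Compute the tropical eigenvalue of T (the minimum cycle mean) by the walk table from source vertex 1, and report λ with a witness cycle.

q=0: [0, ∞, ∞]
q=1: [17, 11, 2]
q=2: [4, 12, 4]
q=3: [5, 14, 5]
Optimal cycle mean attained by: cycle 2->3->2, total (-7) + 10, length 2.
Answer: λ = 3/2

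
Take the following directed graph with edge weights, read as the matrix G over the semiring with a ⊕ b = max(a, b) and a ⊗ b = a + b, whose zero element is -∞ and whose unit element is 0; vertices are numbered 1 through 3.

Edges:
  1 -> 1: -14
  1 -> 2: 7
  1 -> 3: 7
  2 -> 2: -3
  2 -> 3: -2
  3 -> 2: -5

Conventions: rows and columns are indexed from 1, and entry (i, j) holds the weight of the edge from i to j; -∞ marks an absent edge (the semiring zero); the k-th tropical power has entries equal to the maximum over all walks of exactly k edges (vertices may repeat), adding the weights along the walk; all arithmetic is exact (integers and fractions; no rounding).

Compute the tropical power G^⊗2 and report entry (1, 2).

G^⊗2:
  [-28, 4, 5]
  [-∞, -6, -5]
  [-∞, -8, -7]
Key observation: the optimum is the walk 1->2->2, with weight 7 + (-3) = 4.
Optimal value attained by: walk 1->2->2.
Answer: (G^⊗2)[1][2] = 4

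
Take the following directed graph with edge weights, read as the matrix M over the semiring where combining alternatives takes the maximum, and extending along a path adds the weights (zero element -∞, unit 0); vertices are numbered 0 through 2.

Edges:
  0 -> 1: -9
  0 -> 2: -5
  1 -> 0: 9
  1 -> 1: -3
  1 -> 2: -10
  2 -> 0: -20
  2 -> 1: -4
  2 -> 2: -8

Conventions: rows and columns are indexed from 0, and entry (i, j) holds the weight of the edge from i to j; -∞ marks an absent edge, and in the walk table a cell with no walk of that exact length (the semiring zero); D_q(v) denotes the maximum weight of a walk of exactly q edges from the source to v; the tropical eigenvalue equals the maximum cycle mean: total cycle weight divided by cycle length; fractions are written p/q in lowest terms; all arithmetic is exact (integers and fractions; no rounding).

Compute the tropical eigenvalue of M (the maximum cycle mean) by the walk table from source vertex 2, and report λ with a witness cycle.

q=0: [-∞, -∞, 0]
q=1: [-20, -4, -8]
q=2: [5, -7, -14]
q=3: [2, -4, 0]
Optimal cycle mean attained by: cycle 0->1->0, total (-9) + 9, length 2.
Answer: λ = 0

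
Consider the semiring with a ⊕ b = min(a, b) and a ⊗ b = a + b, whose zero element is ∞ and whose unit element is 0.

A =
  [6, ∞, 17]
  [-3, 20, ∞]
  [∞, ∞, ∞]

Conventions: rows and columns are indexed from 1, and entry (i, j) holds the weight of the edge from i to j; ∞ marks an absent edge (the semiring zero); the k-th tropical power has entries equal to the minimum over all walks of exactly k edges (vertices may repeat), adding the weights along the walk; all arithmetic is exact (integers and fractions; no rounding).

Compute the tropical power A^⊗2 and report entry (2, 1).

A^⊗2:
  [12, ∞, 23]
  [3, 40, 14]
  [∞, ∞, ∞]
Key observation: the optimum is the walk 2->1->1, with weight (-3) + 6 = 3.
Optimal value attained by: walk 2->1->1.
Answer: (A^⊗2)[2][1] = 3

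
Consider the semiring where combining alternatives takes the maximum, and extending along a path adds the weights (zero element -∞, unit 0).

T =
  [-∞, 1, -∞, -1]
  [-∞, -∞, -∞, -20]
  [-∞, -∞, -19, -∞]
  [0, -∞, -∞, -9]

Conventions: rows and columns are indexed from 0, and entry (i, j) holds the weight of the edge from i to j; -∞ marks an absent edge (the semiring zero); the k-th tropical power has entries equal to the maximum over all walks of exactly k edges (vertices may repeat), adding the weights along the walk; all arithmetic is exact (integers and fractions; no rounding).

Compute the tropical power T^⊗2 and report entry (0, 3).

T^⊗2:
  [-1, -∞, -∞, -10]
  [-20, -∞, -∞, -29]
  [-∞, -∞, -38, -∞]
  [-9, 1, -∞, -1]
Key observation: the optimum is the walk 0->3->3, with weight (-1) + (-9) = -10.
Optimal value attained by: walk 0->3->3.
Answer: (T^⊗2)[0][3] = -10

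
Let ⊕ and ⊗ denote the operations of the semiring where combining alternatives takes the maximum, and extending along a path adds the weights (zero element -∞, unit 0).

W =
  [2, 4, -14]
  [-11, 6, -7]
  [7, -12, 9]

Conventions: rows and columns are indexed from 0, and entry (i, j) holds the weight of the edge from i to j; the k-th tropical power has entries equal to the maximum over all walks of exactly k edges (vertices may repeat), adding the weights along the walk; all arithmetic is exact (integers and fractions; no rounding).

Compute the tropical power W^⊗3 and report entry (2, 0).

W^⊗2:
  [4, 10, -3]
  [0, 12, 2]
  [16, 11, 18]
W^⊗3:
  [6, 16, 6]
  [9, 18, 11]
  [25, 20, 27]
Key observation: the optimum is the walk 2->2->2->0, with weight 9 + 9 + 7 = 25.
Optimal value attained by: walk 2->2->2->0.
Answer: (W^⊗3)[2][0] = 25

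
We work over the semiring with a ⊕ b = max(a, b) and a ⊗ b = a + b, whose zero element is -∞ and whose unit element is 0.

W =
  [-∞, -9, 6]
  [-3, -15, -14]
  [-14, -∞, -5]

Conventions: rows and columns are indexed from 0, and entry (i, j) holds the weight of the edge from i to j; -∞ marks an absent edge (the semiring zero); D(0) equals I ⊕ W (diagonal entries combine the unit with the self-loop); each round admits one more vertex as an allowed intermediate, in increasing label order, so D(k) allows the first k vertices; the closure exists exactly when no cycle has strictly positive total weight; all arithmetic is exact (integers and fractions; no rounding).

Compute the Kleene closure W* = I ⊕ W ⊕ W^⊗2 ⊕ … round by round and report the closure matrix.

D(0):
  [0, -9, 6]
  [-3, 0, -14]
  [-14, -∞, 0]
D(1):
  [0, -9, 6]
  [-3, 0, 3]
  [-14, -23, 0]
D(2):
  [0, -9, 6]
  [-3, 0, 3]
  [-14, -23, 0]
D(3):
  [0, -9, 6]
  [-3, 0, 3]
  [-14, -23, 0]
Answer: W* = [[0, -9, 6], [-3, 0, 3], [-14, -23, 0]]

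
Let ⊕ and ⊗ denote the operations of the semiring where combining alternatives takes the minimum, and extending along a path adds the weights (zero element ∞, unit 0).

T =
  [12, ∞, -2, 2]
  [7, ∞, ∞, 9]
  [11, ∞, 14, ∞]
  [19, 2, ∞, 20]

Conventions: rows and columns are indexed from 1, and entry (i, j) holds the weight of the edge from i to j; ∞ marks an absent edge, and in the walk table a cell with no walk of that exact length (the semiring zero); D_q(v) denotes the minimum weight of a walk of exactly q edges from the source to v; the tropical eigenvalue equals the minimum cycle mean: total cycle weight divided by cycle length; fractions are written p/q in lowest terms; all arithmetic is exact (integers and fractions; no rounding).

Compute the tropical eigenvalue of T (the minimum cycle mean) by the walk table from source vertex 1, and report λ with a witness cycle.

q=0: [0, ∞, ∞, ∞]
q=1: [12, ∞, -2, 2]
q=2: [9, 4, 10, 14]
q=3: [11, 16, 7, 11]
q=4: [18, 13, 9, 13]
Optimal cycle mean attained by: cycle 1->4->2->1, total 2 + 2 + 7, length 3.
Answer: λ = 11/3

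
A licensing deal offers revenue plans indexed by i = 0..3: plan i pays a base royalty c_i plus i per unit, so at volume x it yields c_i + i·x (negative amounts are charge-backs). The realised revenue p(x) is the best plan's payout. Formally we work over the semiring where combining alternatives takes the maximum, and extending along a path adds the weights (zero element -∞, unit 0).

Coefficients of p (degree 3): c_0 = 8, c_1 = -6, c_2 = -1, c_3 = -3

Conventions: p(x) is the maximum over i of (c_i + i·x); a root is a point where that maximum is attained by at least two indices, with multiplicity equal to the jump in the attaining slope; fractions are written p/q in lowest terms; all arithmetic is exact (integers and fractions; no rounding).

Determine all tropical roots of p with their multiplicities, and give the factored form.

hull edge (i=0, c=8) to (i=3, c=-3): slope -11/3, span 3
Factored form: p(x) = -3 ⊗ (x ⊕ 11/3) ⊗ (x ⊕ 11/3) ⊗ (x ⊕ 11/3)
Answer: roots = 11/3 (mult 3)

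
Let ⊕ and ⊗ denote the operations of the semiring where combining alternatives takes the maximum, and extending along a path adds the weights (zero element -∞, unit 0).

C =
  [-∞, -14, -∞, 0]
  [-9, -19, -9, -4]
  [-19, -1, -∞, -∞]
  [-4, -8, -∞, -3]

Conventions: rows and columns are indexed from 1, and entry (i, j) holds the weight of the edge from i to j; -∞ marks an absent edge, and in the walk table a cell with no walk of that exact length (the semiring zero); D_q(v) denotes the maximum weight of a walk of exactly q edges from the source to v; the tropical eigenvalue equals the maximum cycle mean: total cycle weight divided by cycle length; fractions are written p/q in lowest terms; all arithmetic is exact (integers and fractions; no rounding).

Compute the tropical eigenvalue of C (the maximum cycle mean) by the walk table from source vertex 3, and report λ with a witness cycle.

q=0: [-∞, -∞, 0, -∞]
q=1: [-19, -1, -∞, -∞]
q=2: [-10, -20, -10, -5]
q=3: [-9, -11, -29, -8]
q=4: [-12, -16, -20, -9]
Optimal cycle mean attained by: cycle 1->4->1, total 0 + (-4), length 2.
Answer: λ = -2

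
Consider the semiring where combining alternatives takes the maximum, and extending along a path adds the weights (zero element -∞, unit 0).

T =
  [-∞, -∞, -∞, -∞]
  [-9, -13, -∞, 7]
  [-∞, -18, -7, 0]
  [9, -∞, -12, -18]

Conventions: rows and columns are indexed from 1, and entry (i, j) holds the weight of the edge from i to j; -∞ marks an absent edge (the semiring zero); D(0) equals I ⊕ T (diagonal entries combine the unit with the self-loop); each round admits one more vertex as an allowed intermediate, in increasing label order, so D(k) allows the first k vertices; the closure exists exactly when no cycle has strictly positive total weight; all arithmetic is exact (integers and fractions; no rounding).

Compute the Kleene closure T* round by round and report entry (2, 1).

D(0):
  [0, -∞, -∞, -∞]
  [-9, 0, -∞, 7]
  [-∞, -18, 0, 0]
  [9, -∞, -12, 0]
D(1):
  [0, -∞, -∞, -∞]
  [-9, 0, -∞, 7]
  [-∞, -18, 0, 0]
  [9, -∞, -12, 0]
D(2):
  [0, -∞, -∞, -∞]
  [-9, 0, -∞, 7]
  [-27, -18, 0, 0]
  [9, -∞, -12, 0]
D(3):
  [0, -∞, -∞, -∞]
  [-9, 0, -∞, 7]
  [-27, -18, 0, 0]
  [9, -30, -12, 0]
D(4):
  [0, -∞, -∞, -∞]
  [16, 0, -5, 7]
  [9, -18, 0, 0]
  [9, -30, -12, 0]
Answer: T*[2][1] = 16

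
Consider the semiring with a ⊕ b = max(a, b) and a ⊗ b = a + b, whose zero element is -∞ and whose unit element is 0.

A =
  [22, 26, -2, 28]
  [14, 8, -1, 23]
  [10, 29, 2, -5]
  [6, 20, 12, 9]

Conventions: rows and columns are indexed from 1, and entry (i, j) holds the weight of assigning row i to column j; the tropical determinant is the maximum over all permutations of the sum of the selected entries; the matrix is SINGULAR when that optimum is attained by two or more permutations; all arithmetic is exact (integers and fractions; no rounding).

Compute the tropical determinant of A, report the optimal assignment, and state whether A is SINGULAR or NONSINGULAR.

σ = (1, 2, 3, 4): 22 + 8 + 2 + 9 = 41
σ = (1, 2, 4, 3): 22 + 8 + (-5) + 12 = 37
σ = (1, 3, 2, 4): 22 + (-1) + 29 + 9 = 59
σ = (1, 3, 4, 2): 22 + (-1) + (-5) + 20 = 36
σ = (1, 4, 2, 3): 22 + 23 + 29 + 12 = 86
σ = (1, 4, 3, 2): 22 + 23 + 2 + 20 = 67
σ = (2, 1, 3, 4): 26 + 14 + 2 + 9 = 51
σ = (2, 1, 4, 3): 26 + 14 + (-5) + 12 = 47
σ = (2, 3, 1, 4): 26 + (-1) + 10 + 9 = 44
σ = (2, 3, 4, 1): 26 + (-1) + (-5) + 6 = 26
σ = (2, 4, 1, 3): 26 + 23 + 10 + 12 = 71
σ = (2, 4, 3, 1): 26 + 23 + 2 + 6 = 57
σ = (3, 1, 2, 4): (-2) + 14 + 29 + 9 = 50
σ = (3, 1, 4, 2): (-2) + 14 + (-5) + 20 = 27
σ = (3, 2, 1, 4): (-2) + 8 + 10 + 9 = 25
σ = (3, 2, 4, 1): (-2) + 8 + (-5) + 6 = 7
σ = (3, 4, 1, 2): (-2) + 23 + 10 + 20 = 51
σ = (3, 4, 2, 1): (-2) + 23 + 29 + 6 = 56
σ = (4, 1, 2, 3): 28 + 14 + 29 + 12 = 83
σ = (4, 1, 3, 2): 28 + 14 + 2 + 20 = 64
σ = (4, 2, 1, 3): 28 + 8 + 10 + 12 = 58
σ = (4, 2, 3, 1): 28 + 8 + 2 + 6 = 44
σ = (4, 3, 1, 2): 28 + (-1) + 10 + 20 = 57
σ = (4, 3, 2, 1): 28 + (-1) + 29 + 6 = 62
Optimal value attained by: σ = (1, 4, 2, 3).
Answer: det⊕(A) = 86; verdict: NONSINGULAR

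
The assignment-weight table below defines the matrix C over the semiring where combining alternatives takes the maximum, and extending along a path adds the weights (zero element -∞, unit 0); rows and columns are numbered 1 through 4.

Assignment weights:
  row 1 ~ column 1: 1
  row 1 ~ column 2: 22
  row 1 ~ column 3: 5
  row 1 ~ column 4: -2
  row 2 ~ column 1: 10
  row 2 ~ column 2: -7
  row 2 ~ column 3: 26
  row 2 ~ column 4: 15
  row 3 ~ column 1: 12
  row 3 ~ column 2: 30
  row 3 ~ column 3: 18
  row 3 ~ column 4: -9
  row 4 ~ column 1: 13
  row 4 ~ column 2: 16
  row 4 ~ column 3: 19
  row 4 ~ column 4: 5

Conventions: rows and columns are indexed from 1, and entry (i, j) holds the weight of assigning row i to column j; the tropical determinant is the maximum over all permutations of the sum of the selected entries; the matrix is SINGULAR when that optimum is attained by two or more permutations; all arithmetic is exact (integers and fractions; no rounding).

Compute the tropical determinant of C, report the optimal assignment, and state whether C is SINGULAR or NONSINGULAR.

σ = (1, 2, 3, 4): 1 + (-7) + 18 + 5 = 17
σ = (1, 2, 4, 3): 1 + (-7) + (-9) + 19 = 4
σ = (1, 3, 2, 4): 1 + 26 + 30 + 5 = 62
σ = (1, 3, 4, 2): 1 + 26 + (-9) + 16 = 34
σ = (1, 4, 2, 3): 1 + 15 + 30 + 19 = 65
σ = (1, 4, 3, 2): 1 + 15 + 18 + 16 = 50
σ = (2, 1, 3, 4): 22 + 10 + 18 + 5 = 55
σ = (2, 1, 4, 3): 22 + 10 + (-9) + 19 = 42
σ = (2, 3, 1, 4): 22 + 26 + 12 + 5 = 65
σ = (2, 3, 4, 1): 22 + 26 + (-9) + 13 = 52
σ = (2, 4, 1, 3): 22 + 15 + 12 + 19 = 68
σ = (2, 4, 3, 1): 22 + 15 + 18 + 13 = 68
σ = (3, 1, 2, 4): 5 + 10 + 30 + 5 = 50
σ = (3, 1, 4, 2): 5 + 10 + (-9) + 16 = 22
σ = (3, 2, 1, 4): 5 + (-7) + 12 + 5 = 15
σ = (3, 2, 4, 1): 5 + (-7) + (-9) + 13 = 2
σ = (3, 4, 1, 2): 5 + 15 + 12 + 16 = 48
σ = (3, 4, 2, 1): 5 + 15 + 30 + 13 = 63
σ = (4, 1, 2, 3): (-2) + 10 + 30 + 19 = 57
σ = (4, 1, 3, 2): (-2) + 10 + 18 + 16 = 42
σ = (4, 2, 1, 3): (-2) + (-7) + 12 + 19 = 22
σ = (4, 2, 3, 1): (-2) + (-7) + 18 + 13 = 22
σ = (4, 3, 1, 2): (-2) + 26 + 12 + 16 = 52
σ = (4, 3, 2, 1): (-2) + 26 + 30 + 13 = 67
Optimal value attained by: σ = (2, 4, 1, 3).
Answer: det⊕(C) = 68; verdict: SINGULAR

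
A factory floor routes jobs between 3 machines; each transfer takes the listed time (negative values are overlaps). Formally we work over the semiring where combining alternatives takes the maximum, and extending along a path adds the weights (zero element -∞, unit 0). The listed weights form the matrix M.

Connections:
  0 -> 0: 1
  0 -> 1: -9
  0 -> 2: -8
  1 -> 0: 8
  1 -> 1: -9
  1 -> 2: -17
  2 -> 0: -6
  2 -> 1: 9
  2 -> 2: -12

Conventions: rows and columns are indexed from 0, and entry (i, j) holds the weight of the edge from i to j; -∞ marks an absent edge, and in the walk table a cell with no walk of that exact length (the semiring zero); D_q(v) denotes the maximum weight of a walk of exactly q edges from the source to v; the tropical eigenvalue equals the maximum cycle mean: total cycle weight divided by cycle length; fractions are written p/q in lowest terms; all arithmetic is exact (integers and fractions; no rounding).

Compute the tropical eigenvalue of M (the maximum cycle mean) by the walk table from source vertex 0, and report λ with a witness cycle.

q=0: [0, -∞, -∞]
q=1: [1, -9, -8]
q=2: [2, 1, -7]
q=3: [9, 2, -6]
Optimal cycle mean attained by: cycle 0->2->1->0, total (-8) + 9 + 8, length 3.
Answer: λ = 3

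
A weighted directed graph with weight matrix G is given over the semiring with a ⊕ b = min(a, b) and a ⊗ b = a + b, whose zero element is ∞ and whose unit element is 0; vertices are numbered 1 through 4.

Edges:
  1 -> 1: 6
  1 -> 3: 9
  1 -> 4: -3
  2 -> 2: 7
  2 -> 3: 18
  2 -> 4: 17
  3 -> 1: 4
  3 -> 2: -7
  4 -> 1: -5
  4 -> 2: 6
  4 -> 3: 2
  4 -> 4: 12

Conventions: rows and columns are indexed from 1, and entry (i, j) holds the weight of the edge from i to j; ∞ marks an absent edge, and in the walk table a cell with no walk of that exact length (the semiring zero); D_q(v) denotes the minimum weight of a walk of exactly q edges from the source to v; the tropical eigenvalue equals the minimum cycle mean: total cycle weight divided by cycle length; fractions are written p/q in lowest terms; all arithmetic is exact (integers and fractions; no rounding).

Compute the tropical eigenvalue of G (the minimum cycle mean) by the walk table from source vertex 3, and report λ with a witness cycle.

q=0: [∞, ∞, 0, ∞]
q=1: [4, -7, ∞, ∞]
q=2: [10, 0, 11, 1]
q=3: [-4, 4, 3, 7]
q=4: [2, -4, 5, -7]
Optimal cycle mean attained by: cycle 1->4->1, total (-3) + (-5), length 2.
Answer: λ = -4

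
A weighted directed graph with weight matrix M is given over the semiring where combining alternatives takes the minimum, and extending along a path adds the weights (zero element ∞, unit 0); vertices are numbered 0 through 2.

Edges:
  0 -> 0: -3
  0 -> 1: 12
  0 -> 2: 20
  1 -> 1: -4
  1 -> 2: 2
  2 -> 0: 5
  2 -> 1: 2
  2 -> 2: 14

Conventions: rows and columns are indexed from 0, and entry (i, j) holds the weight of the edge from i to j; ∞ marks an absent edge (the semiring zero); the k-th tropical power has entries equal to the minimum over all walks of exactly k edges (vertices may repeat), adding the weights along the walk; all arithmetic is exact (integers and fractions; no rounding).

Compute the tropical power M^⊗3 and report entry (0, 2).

M^⊗2:
  [-6, 8, 14]
  [7, -8, -2]
  [2, -2, 4]
M^⊗3:
  [-9, 4, 10]
  [3, -12, -6]
  [-1, -6, 0]
Key observation: the optimum is the walk 0->1->1->2, with weight 12 + (-4) + 2 = 10.
Optimal value attained by: walk 0->1->1->2.
Answer: (M^⊗3)[0][2] = 10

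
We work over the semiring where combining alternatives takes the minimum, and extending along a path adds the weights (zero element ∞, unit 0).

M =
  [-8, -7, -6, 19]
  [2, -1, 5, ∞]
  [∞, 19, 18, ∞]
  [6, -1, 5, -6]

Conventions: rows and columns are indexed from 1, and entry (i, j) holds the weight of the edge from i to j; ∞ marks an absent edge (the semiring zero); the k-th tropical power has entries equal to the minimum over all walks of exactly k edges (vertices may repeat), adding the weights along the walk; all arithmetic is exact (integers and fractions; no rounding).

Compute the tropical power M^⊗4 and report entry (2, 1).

M^⊗2:
  [-16, -15, -14, 11]
  [-6, -5, -4, 21]
  [21, 18, 24, ∞]
  [-2, -7, -1, -12]
M^⊗3:
  [-24, -23, -22, 3]
  [-14, -13, -12, 13]
  [13, 14, 15, 40]
  [-10, -13, -8, -18]
M^⊗4:
  [-32, -31, -30, -5]
  [-22, -21, -20, 5]
  [5, 6, 7, 32]
  [-18, -19, -16, -24]
Key observation: the optimum is the walk 2->1->1->1->1, with weight 2 + (-8) + (-8) + (-8) = -22.
Optimal value attained by: walk 2->1->1->1->1.
Answer: (M^⊗4)[2][1] = -22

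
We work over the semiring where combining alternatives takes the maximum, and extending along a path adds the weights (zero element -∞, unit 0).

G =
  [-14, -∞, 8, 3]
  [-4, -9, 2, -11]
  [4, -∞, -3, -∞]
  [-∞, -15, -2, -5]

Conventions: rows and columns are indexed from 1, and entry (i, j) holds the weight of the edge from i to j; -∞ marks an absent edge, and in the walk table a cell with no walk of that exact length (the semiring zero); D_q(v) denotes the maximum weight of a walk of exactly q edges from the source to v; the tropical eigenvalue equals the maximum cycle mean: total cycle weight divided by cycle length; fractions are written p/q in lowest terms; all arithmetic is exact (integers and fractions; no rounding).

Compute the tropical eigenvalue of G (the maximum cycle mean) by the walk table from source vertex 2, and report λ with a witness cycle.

q=0: [-∞, 0, -∞, -∞]
q=1: [-4, -9, 2, -11]
q=2: [6, -18, 4, -1]
q=3: [8, -16, 14, 9]
q=4: [18, -6, 16, 11]
Optimal cycle mean attained by: cycle 1->3->1, total 8 + 4, length 2.
Answer: λ = 6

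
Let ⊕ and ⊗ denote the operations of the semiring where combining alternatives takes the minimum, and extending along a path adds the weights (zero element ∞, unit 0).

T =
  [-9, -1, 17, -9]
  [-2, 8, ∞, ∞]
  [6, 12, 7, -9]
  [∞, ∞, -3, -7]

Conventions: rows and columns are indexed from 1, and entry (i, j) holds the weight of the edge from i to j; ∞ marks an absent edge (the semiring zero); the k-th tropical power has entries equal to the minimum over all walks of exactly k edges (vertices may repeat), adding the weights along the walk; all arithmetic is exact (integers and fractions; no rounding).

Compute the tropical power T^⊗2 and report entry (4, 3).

T^⊗2:
  [-18, -10, -12, -18]
  [-11, -3, 15, -11]
  [-3, 5, -12, -16]
  [3, 9, -10, -14]
Key observation: the optimum is the walk 4->4->3, with weight (-7) + (-3) = -10.
Optimal value attained by: walk 4->4->3.
Answer: (T^⊗2)[4][3] = -10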